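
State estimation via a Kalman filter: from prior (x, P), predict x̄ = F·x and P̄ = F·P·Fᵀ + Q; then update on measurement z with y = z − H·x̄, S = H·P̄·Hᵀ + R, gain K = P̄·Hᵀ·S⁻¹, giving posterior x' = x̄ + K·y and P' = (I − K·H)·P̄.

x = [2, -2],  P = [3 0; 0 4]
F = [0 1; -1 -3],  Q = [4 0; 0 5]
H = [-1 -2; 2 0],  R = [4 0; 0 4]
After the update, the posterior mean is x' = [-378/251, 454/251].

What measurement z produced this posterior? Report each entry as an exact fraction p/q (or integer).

x̄ = F·x = [-2, 4]
P̄ = F·P·Fᵀ + Q = [8 -12; -12 44]
S = H·P̄·Hᵀ + R = [140 32; 32 36]
K = P̄·Hᵀ·S⁻¹ = [4/251 108/251; -123/251 -58/251]
x' − x̄ = [124/251, -550/251] = K·y
y = (KᵀK)⁻¹·Kᵀ·(x' − x̄) = [4, 1]
z = y + H·x̄ = [4, 1] + [-6, -4] = [-2, -3]

z = [-2, -3]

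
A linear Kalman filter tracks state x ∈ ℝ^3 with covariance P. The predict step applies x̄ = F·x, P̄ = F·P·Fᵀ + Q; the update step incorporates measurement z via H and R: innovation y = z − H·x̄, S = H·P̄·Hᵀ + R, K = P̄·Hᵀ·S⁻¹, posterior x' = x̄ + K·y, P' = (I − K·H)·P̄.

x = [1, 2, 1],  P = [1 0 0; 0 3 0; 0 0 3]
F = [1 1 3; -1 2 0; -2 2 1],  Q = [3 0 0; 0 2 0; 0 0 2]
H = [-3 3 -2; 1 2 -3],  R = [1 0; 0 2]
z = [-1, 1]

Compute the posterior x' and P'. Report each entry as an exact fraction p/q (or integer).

x' = [24883/12476, 20815/6238, 31569/12476]
P' = [75357/24952 79671/12476 129331/24952; 79671/12476 88261/6238 145233/12476; 129331/24952 145233/12476 242765/24952]

x̄ = F·x = [6, 3, 3]
P̄ = F·P·Fᵀ + Q = [34 5 13; 5 15 14; 13 14 21]
y = z − H·x̄ = [14, -2]
S = H·P̄·Hᵀ + R = [424 8; 8 59]
K = P̄·Hᵀ·S⁻¹ = [-6707/24952 378/3119; 87/12476 -373/3119; -2125/24952 -1127/3119]
x' = x̄ + K·y = [24883/12476, 20815/6238, 31569/12476]
P' = (I − K·H)·P̄ = [75357/24952 79671/12476 129331/24952; 79671/12476 88261/6238 145233/12476; 129331/24952 145233/12476 242765/24952]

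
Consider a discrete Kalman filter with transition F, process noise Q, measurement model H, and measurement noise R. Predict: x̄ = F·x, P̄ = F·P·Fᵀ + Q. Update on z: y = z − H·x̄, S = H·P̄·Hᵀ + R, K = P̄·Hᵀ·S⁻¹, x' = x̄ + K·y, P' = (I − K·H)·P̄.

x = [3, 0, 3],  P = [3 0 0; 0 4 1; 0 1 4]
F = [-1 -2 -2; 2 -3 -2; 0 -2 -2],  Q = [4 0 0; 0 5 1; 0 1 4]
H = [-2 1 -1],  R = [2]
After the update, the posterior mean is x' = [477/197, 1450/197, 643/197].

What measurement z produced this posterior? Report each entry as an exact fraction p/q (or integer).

x̄ = F·x = [-9, 0, -6]
P̄ = F·P·Fᵀ + Q = [47 44 40; 44 81 51; 40 51 44]
S = H·P̄·Hᵀ + R = [197]
K = P̄·Hᵀ·S⁻¹ = [-90/197; -58/197; -73/197]
x' − x̄ = [2250/197, 1450/197, 1825/197] = K·y
y = (KᵀK)⁻¹·Kᵀ·(x' − x̄) = [-25]
z = y + H·x̄ = [-25] + [24] = [-1]

z = [-1]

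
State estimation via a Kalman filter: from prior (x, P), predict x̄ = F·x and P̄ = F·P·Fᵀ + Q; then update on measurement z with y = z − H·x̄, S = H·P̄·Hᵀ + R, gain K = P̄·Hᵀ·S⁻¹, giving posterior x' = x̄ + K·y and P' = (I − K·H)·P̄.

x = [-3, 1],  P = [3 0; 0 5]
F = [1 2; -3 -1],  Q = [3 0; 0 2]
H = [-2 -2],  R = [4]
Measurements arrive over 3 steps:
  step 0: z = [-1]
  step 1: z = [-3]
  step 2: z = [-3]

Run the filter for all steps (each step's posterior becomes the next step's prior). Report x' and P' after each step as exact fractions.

step 0: x' = [-137/46, 173/46], P' = [549/23 -542/23; -542/23 557/23]
step 1: x' = [17851/10118, -1148/5059], P' = [21847/5059 -20136/5059; -20136/5059 23461/5059]
step 2: x' = [704786/221747, -398753/221747], P' = [978001/221747 -899188/221747; -899188/221747 1037063/221747]

step 0: x̄ = F·x = [-1, 8]
step 0: P̄ = F·P·Fᵀ + Q = [26 -19; -19 34]
step 0: y = z − H·x̄ = [13]
step 0: S = H·P̄·Hᵀ + R = [92]
step 0: K = P̄·Hᵀ·S⁻¹ = [-7/46; -15/46]
step 0: x' = x̄ + K·y = [-137/46, 173/46]
step 0: P' = (I − K·H)·P̄ = [549/23 -542/23; -542/23 557/23]
step 1: x̄ = F·x = [209/46, 119/23]
step 1: P̄ = F·P·Fᵀ + Q = [678/23 1033/23; 1033/23 2292/23]
step 1: y = z − H·x̄ = [378/23]
step 1: S = H·P̄·Hᵀ + R = [20236/23]
step 1: K = P̄·Hᵀ·S⁻¹ = [-1711/10118; -3325/10118]
step 1: x' = x̄ + K·y = [17851/10118, -1148/5059]
step 1: P' = (I − K·H)·P̄ = [21847/5059 -20136/5059; -20136/5059 23461/5059]
step 2: x̄ = F·x = [13259/10118, -51257/10118]
step 2: P̄ = F·P·Fᵀ + Q = [50324/5059 28489/5059; 28489/5059 109386/5059]
step 2: y = z − H·x̄ = [-53175/5059]
step 2: S = H·P̄·Hᵀ + R = [886988/5059]
step 2: K = P̄·Hᵀ·S⁻¹ = [-78813/443494; -137875/443494]
step 2: x' = x̄ + K·y = [704786/221747, -398753/221747]
step 2: P' = (I − K·H)·P̄ = [978001/221747 -899188/221747; -899188/221747 1037063/221747]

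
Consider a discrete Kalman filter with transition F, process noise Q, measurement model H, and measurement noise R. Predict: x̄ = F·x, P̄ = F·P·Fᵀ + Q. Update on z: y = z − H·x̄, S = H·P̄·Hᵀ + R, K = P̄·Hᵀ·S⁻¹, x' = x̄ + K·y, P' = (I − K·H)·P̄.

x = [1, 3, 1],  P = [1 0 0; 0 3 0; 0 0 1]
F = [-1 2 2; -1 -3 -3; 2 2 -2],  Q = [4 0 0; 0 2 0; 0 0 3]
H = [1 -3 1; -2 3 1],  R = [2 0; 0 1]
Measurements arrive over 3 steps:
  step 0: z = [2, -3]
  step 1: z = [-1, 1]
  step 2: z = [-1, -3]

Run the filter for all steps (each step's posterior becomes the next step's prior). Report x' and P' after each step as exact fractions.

step 0: x̄ = F·x = [7, -13, 6]
step 0: P̄ = F·P·Fᵀ + Q = [21 -23 6; -23 39 -14; 6 -14 23]
step 0: y = z − H·x̄ = [-50, 44]
step 0: S = H·P̄·Hᵀ + R = [631 -583; -583 627]
step 0: K = P̄·Hᵀ·S⁻¹ = [-93/5068 -10287/55748; -881/5068 4237/55748; 601/1267 5458/13937]
step 0: x' = x̄ + K·y = [-73/362, -349/362, -88/181]
step 0: P' = (I − K·H)·P̄ = [188781/55748 93017/55748 22056/13937; 93017/55748 50445/55748 9734/13937; 22056/13937 9734/13937 20368/13937]
step 1: x̄ = F·x = [-977/362, 824/181, -246/181]
step 1: P̄ = F·P·Fᵀ + Q = [47815/5068 -20198/1267 4857/1267; -20198/1267 818956/13937 -322108/13937; 4857/1267 -322108/13937 294223/13937]
step 1: y = z − H·x̄ = [6051/362, -3022/181]
step 1: S = H·P̄·Hᵀ + R = [44787049/55748 -18784785/27874; -18784785/27874 8724509/13937]
step 1: K = P̄·Hᵀ·S⁻¹ = [-114812891/1358860034 -520109669/2717720068; -140598788/679430017 49489298/679430017; 85026023/194122862 148406015/388245724]
step 1: x' = x̄ + K·y = [-2489323961/2717720068, -83358882/679430017, -162977681/388245724]
step 1: P' = (I − K·H)·P̄ = [6974899747/2717720068 869326714/679430017 428252751/388245724; 869326714/679430017 489777836/679430017 45544174/97061431; 428252751/388245724 45544174/97061431 458381429/388245724]
step 2: x̄ = F·x = [-65604947/388245724, 3456080923/1358860034, -840957861/679430017]
step 2: P̄ = F·P·Fᵀ + Q = [3259785133/388245724 -2347111049/194122862 214042683/97061431; -2347111049/194122862 30181273095/679430017 -11565494854/679430017; 214042683/97061431 -11565494854/679430017 12589572599/679430017]
step 2: y = z − H·x̄ = [3120261649/388245724, -6611070889/679430017]
step 2: S = H·P̄·Hᵀ + R = [235979093249/388245724 -49411918578/97061431; -49411918578/97061431 330911456212/679430017]
step 2: K = P̄·Hᵀ·S⁻¹ = [-2080394886245/25048903953839 -19161070135627/100195615815356; -5162358188366/25048903953839 3652301599675/50097807907678; 10980401362562/25048903953839 38307812293309/100195615815356]
step 2: x' = x̄ + K·y = [102633431653861/100195615815356, 8901189533409/50097807907678, -143773271936003/100195615815356]
step 2: P' = (I − K·H)·P̄ = [256800532074413/100195615815356 63990307098131/50097807907678 110498151424413/100195615815356; 63990307098131/50097807907678 18022721303961/25048903953839 23496587972171/50097807907678; 110498151424413/100195615815356 23496587972171/50097807907678 118324587309109/100195615815356]

step 0: x' = [-73/362, -349/362, -88/181], P' = [188781/55748 93017/55748 22056/13937; 93017/55748 50445/55748 9734/13937; 22056/13937 9734/13937 20368/13937]
step 1: x' = [-2489323961/2717720068, -83358882/679430017, -162977681/388245724], P' = [6974899747/2717720068 869326714/679430017 428252751/388245724; 869326714/679430017 489777836/679430017 45544174/97061431; 428252751/388245724 45544174/97061431 458381429/388245724]
step 2: x' = [102633431653861/100195615815356, 8901189533409/50097807907678, -143773271936003/100195615815356], P' = [256800532074413/100195615815356 63990307098131/50097807907678 110498151424413/100195615815356; 63990307098131/50097807907678 18022721303961/25048903953839 23496587972171/50097807907678; 110498151424413/100195615815356 23496587972171/50097807907678 118324587309109/100195615815356]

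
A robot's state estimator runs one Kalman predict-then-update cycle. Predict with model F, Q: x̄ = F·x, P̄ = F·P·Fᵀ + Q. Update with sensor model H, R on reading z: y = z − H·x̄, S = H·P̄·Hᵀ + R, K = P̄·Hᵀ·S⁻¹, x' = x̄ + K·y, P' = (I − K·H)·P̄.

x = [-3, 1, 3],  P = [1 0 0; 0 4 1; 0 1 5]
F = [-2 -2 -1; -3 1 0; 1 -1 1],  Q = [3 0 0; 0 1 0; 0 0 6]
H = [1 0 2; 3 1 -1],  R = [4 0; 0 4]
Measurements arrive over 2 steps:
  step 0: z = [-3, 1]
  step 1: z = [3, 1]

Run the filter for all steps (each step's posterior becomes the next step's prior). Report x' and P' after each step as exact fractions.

step 0: x̄ = F·x = [1, 10, -1]
step 0: P̄ = F·P·Fᵀ + Q = [32 -3 0; -3 14 -6; 0 -6 14]
step 0: y = z − H·x̄ = [-2, -13]
step 0: S = H·P̄·Hᵀ + R = [92 53; 53 314]
step 0: K = P̄·Hᵀ·S⁻¹ = [5119/26079 6860/26079; -5293/26079 1807/26079; 3284/8693 -1108/8693]
step 0: x' = x̄ + K·y = [-73339/26079, 247885/26079, -857/8693]
step 0: P' = (I − K·H)·P̄ = [32740/26079 -76912/26079 -2044/8693; -76912/26079 265834/26079 9290/8693; -2044/8693 9290/8693 7590/8693]
step 1: x̄ = F·x = [-115507/8693, 467902/26079, -323795/26079]
step 1: P̄ = F·P·Fᵀ + Q = [255653/8693 -229714/8693 144648/8693; -229714/8693 1048045/26079 -625436/26079; 144648/8693 -625436/26079 563638/26079]
step 1: y = z − H·x̄ = [1072348/26079, 91315/8693]
step 1: S = H·P̄·Hᵀ + R = [4861603/26079 467769/8693; 467769/8693 1043662/8693]
step 1: K = P̄·Hᵀ·S⁻¹ = [132899295/508161371 131590936/508161371; -211715591/508161371 30953297/508161371; 181369066/508161371 -62988854/508161371]
step 1: x' = x̄ + K·y = [94880391/508161371, 736854641/508161371, 486796367/508161371]
step 1: P' = (I − K·H)·P̄ = [670359412/508161371 -1554095608/508161371 -69381116/508161371; -1554095608/508161371 5139716634/508161371 353616622/508161371; -69381116/508161371 353616622/508161371 397428690/508161371]

step 0: x' = [-73339/26079, 247885/26079, -857/8693], P' = [32740/26079 -76912/26079 -2044/8693; -76912/26079 265834/26079 9290/8693; -2044/8693 9290/8693 7590/8693]
step 1: x' = [94880391/508161371, 736854641/508161371, 486796367/508161371], P' = [670359412/508161371 -1554095608/508161371 -69381116/508161371; -1554095608/508161371 5139716634/508161371 353616622/508161371; -69381116/508161371 353616622/508161371 397428690/508161371]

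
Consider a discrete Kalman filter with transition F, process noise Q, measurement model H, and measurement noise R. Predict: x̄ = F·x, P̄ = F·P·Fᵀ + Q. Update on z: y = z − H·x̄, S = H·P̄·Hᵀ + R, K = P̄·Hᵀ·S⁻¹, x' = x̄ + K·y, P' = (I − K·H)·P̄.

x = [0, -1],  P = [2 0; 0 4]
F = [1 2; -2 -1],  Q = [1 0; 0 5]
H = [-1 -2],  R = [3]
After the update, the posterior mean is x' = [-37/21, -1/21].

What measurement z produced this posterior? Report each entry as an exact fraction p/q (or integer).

x̄ = F·x = [-2, 1]
P̄ = F·P·Fᵀ + Q = [19 -12; -12 17]
S = H·P̄·Hᵀ + R = [42]
K = P̄·Hᵀ·S⁻¹ = [5/42; -11/21]
x' − x̄ = [5/21, -22/21] = K·y
y = (KᵀK)⁻¹·Kᵀ·(x' − x̄) = [2]
z = y + H·x̄ = [2] + [0] = [2]

z = [2]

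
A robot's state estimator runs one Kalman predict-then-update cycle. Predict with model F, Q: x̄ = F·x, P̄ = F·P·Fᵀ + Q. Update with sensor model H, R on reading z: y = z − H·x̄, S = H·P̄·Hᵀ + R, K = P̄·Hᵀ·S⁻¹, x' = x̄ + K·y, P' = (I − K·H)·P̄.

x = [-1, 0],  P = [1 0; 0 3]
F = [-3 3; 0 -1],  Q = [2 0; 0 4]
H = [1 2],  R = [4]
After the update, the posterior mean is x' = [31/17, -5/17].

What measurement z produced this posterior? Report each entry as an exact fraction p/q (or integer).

x̄ = F·x = [3, 0]
P̄ = F·P·Fᵀ + Q = [38 -9; -9 7]
S = H·P̄·Hᵀ + R = [34]
K = P̄·Hᵀ·S⁻¹ = [10/17; 5/34]
x' − x̄ = [-20/17, -5/17] = K·y
y = (KᵀK)⁻¹·Kᵀ·(x' − x̄) = [-2]
z = y + H·x̄ = [-2] + [3] = [1]

z = [1]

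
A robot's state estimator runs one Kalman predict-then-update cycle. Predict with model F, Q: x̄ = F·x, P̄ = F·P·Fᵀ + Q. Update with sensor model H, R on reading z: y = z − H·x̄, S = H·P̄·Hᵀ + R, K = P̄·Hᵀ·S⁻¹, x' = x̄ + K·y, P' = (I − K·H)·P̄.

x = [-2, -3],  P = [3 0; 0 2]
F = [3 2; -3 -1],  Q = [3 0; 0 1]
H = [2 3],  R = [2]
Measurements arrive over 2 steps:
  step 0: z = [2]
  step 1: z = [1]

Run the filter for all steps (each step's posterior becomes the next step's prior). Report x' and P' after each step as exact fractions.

step 0: x' = [-607/52, 110/13], P' = [1687/52 -284/13; -284/13 194/13]
step 1: x' = [-12756/23971, 17967/23971], P' = [328780/23971 -225794/23971; -225794/23971 160238/23971]

step 0: x̄ = F·x = [-12, 9]
step 0: P̄ = F·P·Fᵀ + Q = [38 -31; -31 30]
step 0: y = z − H·x̄ = [-1]
step 0: S = H·P̄·Hᵀ + R = [52]
step 0: K = P̄·Hᵀ·S⁻¹ = [-17/52; 7/13]
step 0: x' = x̄ + K·y = [-607/52, 110/13]
step 0: P' = (I − K·H)·P̄ = [1687/52 -284/13; -284/13 194/13]
step 1: x̄ = F·x = [-941/52, 1381/52]
step 1: P̄ = F·P·Fᵀ + Q = [4811/52 -6511/52; -6511/52 9195/52]
step 1: y = z − H·x̄ = [-2209/52]
step 1: S = H·P̄·Hᵀ + R = [23971/52]
step 1: K = P̄·Hᵀ·S⁻¹ = [-9911/23971; 14563/23971]
step 1: x' = x̄ + K·y = [-12756/23971, 17967/23971]
step 1: P' = (I − K·H)·P̄ = [328780/23971 -225794/23971; -225794/23971 160238/23971]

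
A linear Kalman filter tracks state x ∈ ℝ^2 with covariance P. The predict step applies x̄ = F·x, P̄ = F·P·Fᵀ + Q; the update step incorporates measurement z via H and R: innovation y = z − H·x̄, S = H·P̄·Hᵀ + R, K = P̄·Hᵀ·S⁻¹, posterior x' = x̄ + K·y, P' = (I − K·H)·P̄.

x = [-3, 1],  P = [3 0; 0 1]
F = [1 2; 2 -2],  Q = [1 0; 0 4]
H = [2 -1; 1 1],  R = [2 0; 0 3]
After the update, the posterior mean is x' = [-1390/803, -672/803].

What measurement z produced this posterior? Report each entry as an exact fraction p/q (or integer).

x̄ = F·x = [-1, -8]
P̄ = F·P·Fᵀ + Q = [8 2; 2 20]
S = H·P̄·Hᵀ + R = [46 -2; -2 35]
K = P̄·Hᵀ·S⁻¹ = [255/803 244/803; -258/803 490/803]
x' − x̄ = [-587/803, 5752/803] = K·y
y = (KᵀK)⁻¹·Kᵀ·(x' − x̄) = [-9, 7]
z = y + H·x̄ = [-9, 7] + [6, -9] = [-3, -2]

z = [-3, -2]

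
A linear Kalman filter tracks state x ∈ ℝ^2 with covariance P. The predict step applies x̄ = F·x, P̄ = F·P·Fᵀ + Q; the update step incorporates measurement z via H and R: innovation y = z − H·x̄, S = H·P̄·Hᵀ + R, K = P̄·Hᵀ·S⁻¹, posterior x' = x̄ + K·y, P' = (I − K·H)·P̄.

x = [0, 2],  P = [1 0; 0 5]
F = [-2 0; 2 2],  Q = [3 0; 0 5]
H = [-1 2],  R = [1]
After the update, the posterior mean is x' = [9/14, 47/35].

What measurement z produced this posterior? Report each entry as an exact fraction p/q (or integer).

x̄ = F·x = [0, 4]
P̄ = F·P·Fᵀ + Q = [7 -4; -4 29]
S = H·P̄·Hᵀ + R = [140]
K = P̄·Hᵀ·S⁻¹ = [-3/28; 31/70]
x' − x̄ = [9/14, -93/35] = K·y
y = (KᵀK)⁻¹·Kᵀ·(x' − x̄) = [-6]
z = y + H·x̄ = [-6] + [8] = [2]

z = [2]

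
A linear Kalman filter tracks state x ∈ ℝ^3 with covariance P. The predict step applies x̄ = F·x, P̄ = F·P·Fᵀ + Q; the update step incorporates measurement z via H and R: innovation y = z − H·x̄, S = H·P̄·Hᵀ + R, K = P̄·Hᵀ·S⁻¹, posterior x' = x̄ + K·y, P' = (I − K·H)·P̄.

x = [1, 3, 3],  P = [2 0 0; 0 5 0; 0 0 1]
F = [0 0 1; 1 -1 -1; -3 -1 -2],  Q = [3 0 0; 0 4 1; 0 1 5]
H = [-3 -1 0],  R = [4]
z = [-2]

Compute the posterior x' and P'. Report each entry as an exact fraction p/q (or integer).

x̄ = F·x = [3, -5, -12]
P̄ = F·P·Fᵀ + Q = [4 -1 -2; -1 12 2; -2 2 32]
y = z − H·x̄ = [2]
S = H·P̄·Hᵀ + R = [46]
K = P̄·Hᵀ·S⁻¹ = [-11/46; -9/46; 2/23]
x' = x̄ + K·y = [58/23, -124/23, -272/23]
P' = (I − K·H)·P̄ = [63/46 -145/46 -24/23; -145/46 471/46 64/23; -24/23 64/23 728/23]

x' = [58/23, -124/23, -272/23]
P' = [63/46 -145/46 -24/23; -145/46 471/46 64/23; -24/23 64/23 728/23]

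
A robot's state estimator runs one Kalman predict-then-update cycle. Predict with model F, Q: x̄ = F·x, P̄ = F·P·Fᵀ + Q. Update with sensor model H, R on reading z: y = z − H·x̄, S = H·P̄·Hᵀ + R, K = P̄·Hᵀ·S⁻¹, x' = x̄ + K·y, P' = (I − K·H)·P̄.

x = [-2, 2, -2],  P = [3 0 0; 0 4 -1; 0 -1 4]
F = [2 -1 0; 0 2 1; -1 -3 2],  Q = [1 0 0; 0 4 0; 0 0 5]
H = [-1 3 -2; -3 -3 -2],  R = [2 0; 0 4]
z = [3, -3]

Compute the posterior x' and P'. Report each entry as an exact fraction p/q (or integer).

x' = [-50296/22889, 38567/22889, 48509/22889]
P' = [1224377/114445 -402653/114445 -1211706/114445; -402653/114445 151217/114445 407744/114445; -1211706/114445 407744/114445 1241653/114445]

x̄ = F·x = [-6, 2, -8]
P̄ = F·P·Fᵀ + Q = [17 -7 8; -7 20 -17; 8 -17 72]
y = z − H·x̄ = [-25, -31]
S = H·P̄·Hᵀ + R = [765 265; 265 391]
K = P̄·Hᵀ·S⁻¹ = [-4462/114445 -2088/22889; 20408/114445 -3059/22889; -24184/114445 -3571/22889]
x' = x̄ + K·y = [-50296/22889, 38567/22889, 48509/22889]
P' = (I − K·H)·P̄ = [1224377/114445 -402653/114445 -1211706/114445; -402653/114445 151217/114445 407744/114445; -1211706/114445 407744/114445 1241653/114445]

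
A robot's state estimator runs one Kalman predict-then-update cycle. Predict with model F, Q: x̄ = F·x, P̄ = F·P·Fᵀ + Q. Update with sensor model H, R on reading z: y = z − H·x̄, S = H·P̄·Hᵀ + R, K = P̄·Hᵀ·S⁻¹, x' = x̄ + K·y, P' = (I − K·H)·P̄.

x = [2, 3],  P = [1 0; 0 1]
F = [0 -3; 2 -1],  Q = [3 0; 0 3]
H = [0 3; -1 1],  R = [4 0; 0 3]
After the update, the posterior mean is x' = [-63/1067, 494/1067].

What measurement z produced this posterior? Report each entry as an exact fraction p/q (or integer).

z = [2, -2]

x̄ = F·x = [-9, 1]
P̄ = F·P·Fᵀ + Q = [12 3; 3 8]
S = H·P̄·Hᵀ + R = [76 15; 15 17]
K = P̄·Hᵀ·S⁻¹ = [288/1067 -819/1067; 333/1067 20/1067]
x' − x̄ = [9540/1067, -573/1067] = K·y
y = (KᵀK)⁻¹·Kᵀ·(x' − x̄) = [-1, -12]
z = y + H·x̄ = [-1, -12] + [3, 10] = [2, -2]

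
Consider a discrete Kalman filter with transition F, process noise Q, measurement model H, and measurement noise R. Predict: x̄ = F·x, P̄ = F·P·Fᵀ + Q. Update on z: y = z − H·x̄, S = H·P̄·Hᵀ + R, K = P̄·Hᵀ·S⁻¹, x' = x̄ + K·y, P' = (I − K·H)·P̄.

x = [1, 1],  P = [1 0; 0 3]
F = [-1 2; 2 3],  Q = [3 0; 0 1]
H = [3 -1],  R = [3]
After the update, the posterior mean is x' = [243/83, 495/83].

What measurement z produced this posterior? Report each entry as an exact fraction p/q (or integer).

z = [3]

x̄ = F·x = [1, 5]
P̄ = F·P·Fᵀ + Q = [16 16; 16 32]
S = H·P̄·Hᵀ + R = [83]
K = P̄·Hᵀ·S⁻¹ = [32/83; 16/83]
x' − x̄ = [160/83, 80/83] = K·y
y = (KᵀK)⁻¹·Kᵀ·(x' − x̄) = [5]
z = y + H·x̄ = [5] + [-2] = [3]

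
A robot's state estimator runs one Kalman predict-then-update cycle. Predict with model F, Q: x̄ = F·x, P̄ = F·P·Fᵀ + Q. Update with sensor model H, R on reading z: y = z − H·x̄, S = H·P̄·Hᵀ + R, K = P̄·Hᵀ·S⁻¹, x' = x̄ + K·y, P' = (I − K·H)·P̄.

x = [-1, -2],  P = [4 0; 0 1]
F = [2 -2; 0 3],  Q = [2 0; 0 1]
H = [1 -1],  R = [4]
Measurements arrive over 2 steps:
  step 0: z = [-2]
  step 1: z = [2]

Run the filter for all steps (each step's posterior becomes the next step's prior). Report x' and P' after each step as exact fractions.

step 0: x' = [-23/6, -8/3], P' = [17/3 10/3; 10/3 14/3]
step 1: x' = [-829/239, -1351/239], P' = [2158/239 1862/239; 1862/239 2474/239]

step 0: x̄ = F·x = [2, -6]
step 0: P̄ = F·P·Fᵀ + Q = [22 -6; -6 10]
step 0: y = z − H·x̄ = [-10]
step 0: S = H·P̄·Hᵀ + R = [48]
step 0: K = P̄·Hᵀ·S⁻¹ = [7/12; -1/3]
step 0: x' = x̄ + K·y = [-23/6, -8/3]
step 0: P' = (I − K·H)·P̄ = [17/3 10/3; 10/3 14/3]
step 1: x̄ = F·x = [-7/3, -8]
step 1: P̄ = F·P·Fᵀ + Q = [50/3 -8; -8 43]
step 1: y = z − H·x̄ = [-11/3]
step 1: S = H·P̄·Hᵀ + R = [239/3]
step 1: K = P̄·Hᵀ·S⁻¹ = [74/239; -153/239]
step 1: x' = x̄ + K·y = [-829/239, -1351/239]
step 1: P' = (I − K·H)·P̄ = [2158/239 1862/239; 1862/239 2474/239]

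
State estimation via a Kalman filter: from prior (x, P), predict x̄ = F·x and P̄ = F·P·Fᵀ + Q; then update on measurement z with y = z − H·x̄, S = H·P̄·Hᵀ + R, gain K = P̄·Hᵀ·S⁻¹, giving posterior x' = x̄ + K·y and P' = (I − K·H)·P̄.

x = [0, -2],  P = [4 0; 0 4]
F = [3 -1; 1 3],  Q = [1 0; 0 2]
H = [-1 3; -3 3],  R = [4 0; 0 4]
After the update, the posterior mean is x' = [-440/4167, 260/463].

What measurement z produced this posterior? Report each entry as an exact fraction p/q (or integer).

x̄ = F·x = [2, -6]
P̄ = F·P·Fᵀ + Q = [41 0; 0 42]
S = H·P̄·Hᵀ + R = [423 501; 501 751]
K = P̄·Hᵀ·S⁻¹ = [1927/4167 -656/1389; 875/1852 -273/1852]
x' − x̄ = [-8774/4167, 3038/463] = K·y
y = (KᵀK)⁻¹·Kᵀ·(x' − x̄) = [22, 26]
z = y + H·x̄ = [22, 26] + [-20, -24] = [2, 2]

z = [2, 2]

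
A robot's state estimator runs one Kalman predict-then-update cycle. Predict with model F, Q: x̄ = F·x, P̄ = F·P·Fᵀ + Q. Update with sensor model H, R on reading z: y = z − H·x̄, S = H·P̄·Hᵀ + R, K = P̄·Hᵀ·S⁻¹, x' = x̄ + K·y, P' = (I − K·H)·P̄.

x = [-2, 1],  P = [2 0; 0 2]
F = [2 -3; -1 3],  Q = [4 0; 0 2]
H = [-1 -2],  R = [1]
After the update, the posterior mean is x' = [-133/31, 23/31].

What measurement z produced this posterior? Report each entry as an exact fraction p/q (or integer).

x̄ = F·x = [-7, 5]
P̄ = F·P·Fᵀ + Q = [30 -22; -22 22]
S = H·P̄·Hᵀ + R = [31]
K = P̄·Hᵀ·S⁻¹ = [14/31; -22/31]
x' − x̄ = [84/31, -132/31] = K·y
y = (KᵀK)⁻¹·Kᵀ·(x' − x̄) = [6]
z = y + H·x̄ = [6] + [-3] = [3]

z = [3]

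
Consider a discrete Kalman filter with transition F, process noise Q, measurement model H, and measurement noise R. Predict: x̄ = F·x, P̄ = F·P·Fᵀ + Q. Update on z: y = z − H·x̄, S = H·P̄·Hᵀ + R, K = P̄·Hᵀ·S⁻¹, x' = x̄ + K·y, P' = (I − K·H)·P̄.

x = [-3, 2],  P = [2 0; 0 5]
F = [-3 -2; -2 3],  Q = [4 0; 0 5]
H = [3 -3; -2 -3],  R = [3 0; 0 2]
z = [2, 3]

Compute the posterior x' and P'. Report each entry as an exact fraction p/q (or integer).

x̄ = F·x = [5, 12]
P̄ = F·P·Fᵀ + Q = [42 -18; -18 58]
y = z − H·x̄ = [23, 49]
S = H·P̄·Hᵀ + R = [1227 324; 324 476]
K = P̄·Hᵀ·S⁻¹ = [7950/39923 -15855/79846; -5318/39923 -15909/79846]
x' = x̄ + K·y = [-11965/79846, -66017/79846]
P' = (I − K·H)·P̄ = [7941/39923 -9/39923; -9/39923 5309/39923]

x' = [-11965/79846, -66017/79846]
P' = [7941/39923 -9/39923; -9/39923 5309/39923]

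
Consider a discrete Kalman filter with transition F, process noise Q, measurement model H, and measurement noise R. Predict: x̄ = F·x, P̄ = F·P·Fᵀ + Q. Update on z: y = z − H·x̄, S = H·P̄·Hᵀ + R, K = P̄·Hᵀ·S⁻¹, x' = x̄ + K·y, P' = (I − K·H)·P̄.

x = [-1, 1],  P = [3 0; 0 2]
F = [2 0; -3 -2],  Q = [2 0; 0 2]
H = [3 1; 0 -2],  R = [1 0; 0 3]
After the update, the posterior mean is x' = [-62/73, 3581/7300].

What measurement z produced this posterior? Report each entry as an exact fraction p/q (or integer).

z = [-2, -1]

x̄ = F·x = [-2, 1]
P̄ = F·P·Fᵀ + Q = [14 -18; -18 37]
S = H·P̄·Hᵀ + R = [56 34; 34 151]
K = P̄·Hᵀ·S⁻¹ = [24/73 12/73; -51/7300 -1783/3650]
x' − x̄ = [84/73, -3719/7300] = K·y
y = (KᵀK)⁻¹·Kᵀ·(x' − x̄) = [3, 1]
z = y + H·x̄ = [3, 1] + [-5, -2] = [-2, -1]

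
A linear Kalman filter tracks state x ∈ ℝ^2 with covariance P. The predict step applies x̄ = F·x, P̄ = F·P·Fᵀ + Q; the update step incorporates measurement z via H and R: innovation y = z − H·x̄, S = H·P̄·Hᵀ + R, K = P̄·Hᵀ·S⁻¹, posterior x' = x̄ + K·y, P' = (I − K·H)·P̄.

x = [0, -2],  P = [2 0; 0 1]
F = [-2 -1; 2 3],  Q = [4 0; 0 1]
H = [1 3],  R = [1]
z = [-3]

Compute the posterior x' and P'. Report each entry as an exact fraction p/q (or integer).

x̄ = F·x = [2, -6]
P̄ = F·P·Fᵀ + Q = [13 -11; -11 18]
y = z − H·x̄ = [13]
S = H·P̄·Hᵀ + R = [110]
K = P̄·Hᵀ·S⁻¹ = [-2/11; 43/110]
x' = x̄ + K·y = [-4/11, -101/110]
P' = (I − K·H)·P̄ = [103/11 -35/11; -35/11 131/110]

x' = [-4/11, -101/110]
P' = [103/11 -35/11; -35/11 131/110]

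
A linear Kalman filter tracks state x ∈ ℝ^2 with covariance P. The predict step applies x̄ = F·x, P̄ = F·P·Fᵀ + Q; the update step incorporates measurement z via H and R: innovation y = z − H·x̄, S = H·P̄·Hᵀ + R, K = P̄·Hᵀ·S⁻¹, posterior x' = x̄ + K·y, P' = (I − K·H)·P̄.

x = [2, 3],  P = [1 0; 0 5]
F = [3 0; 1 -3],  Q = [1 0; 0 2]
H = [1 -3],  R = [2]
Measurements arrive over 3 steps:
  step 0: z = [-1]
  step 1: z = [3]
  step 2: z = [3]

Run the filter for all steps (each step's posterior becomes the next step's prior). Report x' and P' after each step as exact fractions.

step 0: x̄ = F·x = [6, -7]
step 0: P̄ = F·P·Fᵀ + Q = [10 3; 3 48]
step 0: y = z − H·x̄ = [-28]
step 0: S = H·P̄·Hᵀ + R = [426]
step 0: K = P̄·Hᵀ·S⁻¹ = [1/426; -47/142]
step 0: x' = x̄ + K·y = [1264/213, 161/71]
step 0: P' = (I − K·H)·P̄ = [4259/426 473/142; 473/142 189/142]
step 1: x̄ = F·x = [1264/71, -185/213]
step 1: P̄ = F·P·Fᵀ + Q = [12919/142 1/71; 1/71 850/213]
step 1: y = z − H·x̄ = [-1236/71]
step 1: S = H·P̄·Hᵀ + R = [18291/142]
step 1: K = P̄·Hᵀ·S⁻¹ = [12913/18291; -566/6097]
step 1: x' = x̄ + K·y = [33612/6097, 13673/18291]
step 1: P' = (I − K·H)·P̄ = [489830/18291 51556/6097; 51556/6097 52688/18291]
step 2: x̄ = F·x = [100836/6097, 19939/6097]
step 2: P̄ = F·P·Fᵀ + Q = [1475587/6097 25826/6097; 25826/6097 72596/18291]
step 2: y = z − H·x̄ = [-22728/6097]
step 2: S = H·P̄·Hᵀ + R = [1550613/6097]
step 2: K = P̄·Hᵀ·S⁻¹ = [1398109/1550613; -15590/516871]
step 2: x' = x̄ + K·y = [6811076/516871, 1748437/516871]
step 2: P' = (I − K·H)·P̄ = [54675350/1550613 5764348/516871; 5764348/516871 5795528/1550613]

step 0: x' = [1264/213, 161/71], P' = [4259/426 473/142; 473/142 189/142]
step 1: x' = [33612/6097, 13673/18291], P' = [489830/18291 51556/6097; 51556/6097 52688/18291]
step 2: x' = [6811076/516871, 1748437/516871], P' = [54675350/1550613 5764348/516871; 5764348/516871 5795528/1550613]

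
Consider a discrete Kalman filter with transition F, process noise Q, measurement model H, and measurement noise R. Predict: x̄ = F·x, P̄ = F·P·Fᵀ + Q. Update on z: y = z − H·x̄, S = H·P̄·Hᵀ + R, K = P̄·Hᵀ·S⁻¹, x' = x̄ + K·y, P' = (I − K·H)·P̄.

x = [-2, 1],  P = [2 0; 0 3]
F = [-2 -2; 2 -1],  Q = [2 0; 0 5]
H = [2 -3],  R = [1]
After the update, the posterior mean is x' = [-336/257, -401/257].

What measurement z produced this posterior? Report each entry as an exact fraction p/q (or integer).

z = [2]

x̄ = F·x = [2, -5]
P̄ = F·P·Fᵀ + Q = [22 -2; -2 16]
S = H·P̄·Hᵀ + R = [257]
K = P̄·Hᵀ·S⁻¹ = [50/257; -52/257]
x' − x̄ = [-850/257, 884/257] = K·y
y = (KᵀK)⁻¹·Kᵀ·(x' − x̄) = [-17]
z = y + H·x̄ = [-17] + [19] = [2]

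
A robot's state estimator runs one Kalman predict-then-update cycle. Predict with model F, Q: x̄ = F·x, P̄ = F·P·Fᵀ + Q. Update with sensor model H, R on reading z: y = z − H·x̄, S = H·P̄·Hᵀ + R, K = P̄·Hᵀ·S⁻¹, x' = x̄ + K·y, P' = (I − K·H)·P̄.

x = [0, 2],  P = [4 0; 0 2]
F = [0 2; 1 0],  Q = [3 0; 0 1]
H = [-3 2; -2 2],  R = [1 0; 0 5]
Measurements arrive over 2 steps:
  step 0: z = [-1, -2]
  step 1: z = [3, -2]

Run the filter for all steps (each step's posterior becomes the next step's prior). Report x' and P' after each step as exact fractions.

step 0: x' = [489/884, 5/26], P' = [1375/884 55/26; 55/26 40/13]
step 1: x' = [-327107/271206, -143413/271206], P' = [129457/135603 328219/271206; 328219/271206 232597/135603]

step 0: x̄ = F·x = [4, 0]
step 0: P̄ = F·P·Fᵀ + Q = [11 0; 0 5]
step 0: y = z − H·x̄ = [11, 6]
step 0: S = H·P̄·Hᵀ + R = [120 86; 86 69]
step 0: K = P̄·Hᵀ·S⁻¹ = [-385/884 99/442; -5/26 5/13]
step 0: x' = x̄ + K·y = [489/884, 5/26]
step 0: P' = (I − K·H)·P̄ = [1375/884 55/26; 55/26 40/13]
step 1: x̄ = F·x = [5/13, 489/884]
step 1: P̄ = F·P·Fᵀ + Q = [199/13 55/13; 55/13 2259/884]
step 1: y = z − H·x̄ = [1347/442, -1033/442]
step 1: S = H·P̄·Hᵀ + R = [21707/221 13207/221; 13207/221 9416/221]
step 1: K = P̄·Hᵀ·S⁻¹ = [-60152/135603 13861/135603; -54269/271206 27395/135603]
step 1: x' = x̄ + K·y = [-327107/271206, -143413/271206]
step 1: P' = (I − K·H)·P̄ = [129457/135603 328219/271206; 328219/271206 232597/135603]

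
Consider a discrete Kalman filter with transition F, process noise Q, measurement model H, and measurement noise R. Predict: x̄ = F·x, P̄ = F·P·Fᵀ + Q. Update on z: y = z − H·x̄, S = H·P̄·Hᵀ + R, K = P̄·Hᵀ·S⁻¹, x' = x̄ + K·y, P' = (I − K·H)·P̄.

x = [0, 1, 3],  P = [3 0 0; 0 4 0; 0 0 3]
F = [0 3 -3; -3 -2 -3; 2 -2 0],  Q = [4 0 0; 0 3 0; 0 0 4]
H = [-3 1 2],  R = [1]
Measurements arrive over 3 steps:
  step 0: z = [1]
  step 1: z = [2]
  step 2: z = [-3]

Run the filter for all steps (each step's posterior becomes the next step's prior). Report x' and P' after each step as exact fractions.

step 0: x̄ = F·x = [-6, -11, -2]
step 0: P̄ = F·P·Fᵀ + Q = [67 3 -24; 3 73 -2; -24 -2 32]
step 0: y = z − H·x̄ = [-2]
step 0: S = H·P̄·Hᵀ + R = [1067]
step 0: K = P̄·Hᵀ·S⁻¹ = [-246/1067; 60/1067; 134/1067]
step 0: x' = x̄ + K·y = [-5910/1067, -11857/1067, -2402/1067]
step 0: P' = (I − K·H)·P̄ = [10973/1067 17961/1067 7356/1067; 17961/1067 74291/1067 -10174/1067; 7356/1067 -10174/1067 16188/1067]
step 1: x̄ = F·x = [-28365/1067, 48650/1067, 11894/1067]
step 1: P̄ = F·P·Fᵀ + Q = [1001711/1067 -364977/1067 -443160/1067; -364977/1067 770666/1067 162068/1067; -443160/1067 162068/1067 201636/1067]
step 1: y = z − H·x̄ = [-155399/1067]
step 1: S = H·P̄·Hᵀ + R = [18749730/1067]
step 1: K = P̄·Hᵀ·S⁻¹ = [-141881/624991; 729911/6249910; 189482/1874973]
step 1: x' = x̄ + K·y = [4049012/624991, 178660433/6249910, -6695768/1874973]
step 1: P' = (I − K·H)·P̄ = [20762713/624991 77389098/624991 -7621420/624991; 77389098/624991 3016197691/6249910 -34689742/624991; -7621420/624991 -34689742/624991 17832964/1874973]
step 2: x̄ = F·x = [602938979/6249910, -205916773/3124955, -138170313/3124955]
step 2: P̄ = F·P·Fᵀ + Q = [33949921339/6249910 -12086225793/3124955 -7538969793/3124955; -12086225793/3124955 9119620352/3124955 5371355312/3124955; -7538969793/3124955 5371355312/3124955 3364585542/3124955]
step 2: y = z − H·x̄ = [550916401/1249982]
step 2: S = H·P̄·Hᵀ + R = [143930458809/1249982]
step 2: K = P̄·Hᵀ·S⁻¹ = [-10411872985/47976819603; 2494267038/15992273201; 13886974310/143930458809]
step 2: x' = x̄ + K·y = [197392173866/239884098015, 227610091642/79961366005, -1216836362062/719652294045]
step 2: P' = (I − K·H)·P̄ = [720747920277/79961366005 2381973623352/79961366005 -355624476244/239884098015; 2381973623352/79961366005 9380421285082/79961366005 -1111014539918/79961366005; -355624476244/239884098015 -1111014539918/79961366005 3433972722308/719652294045]

step 0: x' = [-5910/1067, -11857/1067, -2402/1067], P' = [10973/1067 17961/1067 7356/1067; 17961/1067 74291/1067 -10174/1067; 7356/1067 -10174/1067 16188/1067]
step 1: x' = [4049012/624991, 178660433/6249910, -6695768/1874973], P' = [20762713/624991 77389098/624991 -7621420/624991; 77389098/624991 3016197691/6249910 -34689742/624991; -7621420/624991 -34689742/624991 17832964/1874973]
step 2: x' = [197392173866/239884098015, 227610091642/79961366005, -1216836362062/719652294045], P' = [720747920277/79961366005 2381973623352/79961366005 -355624476244/239884098015; 2381973623352/79961366005 9380421285082/79961366005 -1111014539918/79961366005; -355624476244/239884098015 -1111014539918/79961366005 3433972722308/719652294045]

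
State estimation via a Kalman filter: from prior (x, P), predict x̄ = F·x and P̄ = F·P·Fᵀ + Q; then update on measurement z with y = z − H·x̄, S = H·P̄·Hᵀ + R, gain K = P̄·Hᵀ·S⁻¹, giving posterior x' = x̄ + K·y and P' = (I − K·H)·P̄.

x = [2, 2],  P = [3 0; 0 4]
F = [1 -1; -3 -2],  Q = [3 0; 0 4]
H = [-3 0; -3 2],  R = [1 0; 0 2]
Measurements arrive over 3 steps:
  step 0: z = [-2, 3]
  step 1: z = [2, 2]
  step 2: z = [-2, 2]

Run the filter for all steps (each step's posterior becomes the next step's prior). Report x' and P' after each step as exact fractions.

step 0: x' = [2660/4339, 39709/17356], P' = [474/4339 703/4339; 703/4339 12757/17356]
step 1: x' = [-17518214/22738171, -10353329/22738171], P' = [2415578/22738171 3485352/22738171; 3485352/22738171 15822862/22738171]
step 2: x' = [18981384624/28906020241, 59741629690/28906020241], P' = [3067620170/28906020241 4418752192/28906020241; 4418752192/28906020241 20069042902/28906020241]

step 0: x̄ = F·x = [0, -10]
step 0: P̄ = F·P·Fᵀ + Q = [10 -1; -1 47]
step 0: y = z − H·x̄ = [-2, 23]
step 0: S = H·P̄·Hᵀ + R = [91 96; 96 292]
step 0: K = P̄·Hᵀ·S⁻¹ = [-1422/4339 -8/4339; -2109/4339 8539/17356]
step 0: x' = x̄ + K·y = [2660/4339, 39709/17356]
step 0: P' = (I − K·H)·P̄ = [474/4339 703/4339; 703/4339 12757/17356]
step 1: x̄ = F·x = [-29069/17356, -55669/8678]
step 1: P̄ = F·P·Fᵀ + Q = [61097/17356 11319/8678; 11319/8678 42815/4339]
step 1: y = z − H·x̄ = [-52495/17356, 170181/17356]
step 1: S = H·P̄·Hᵀ + R = [567229/17356 414045/17356; 414045/17356 997969/17356]
step 1: K = P̄·Hᵀ·S⁻¹ = [-7246734/22738171 -138015/22738171; -10456056/22738171 10594834/22738171]
step 1: x' = x̄ + K·y = [-17518214/22738171, -10353329/22738171]
step 1: P' = (I − K·H)·P̄ = [2415578/22738171 3485352/22738171; 3485352/22738171 15822862/22738171]
step 2: x̄ = F·x = [-7164885/22738171, 73261300/22738171]
step 2: P̄ = F·P·Fᵀ + Q = [79482249/22738171 27884342/22738171; 27884342/22738171 217808558/22738171]
step 2: y = z − H·x̄ = [-66970997/22738171, -122540913/22738171]
step 2: S = H·P̄·Hᵀ + R = [738078412/22738171 548034189/22738171; 548034189/22738171 1297438711/22738171]
step 2: K = P̄·Hᵀ·S⁻¹ = [-9202860510/28906020241 -182678063/28906020241; -13256256576/28906020241 13440914614/28906020241]
step 2: x' = x̄ + K·y = [18981384624/28906020241, 59741629690/28906020241]
step 2: P' = (I − K·H)·P̄ = [3067620170/28906020241 4418752192/28906020241; 4418752192/28906020241 20069042902/28906020241]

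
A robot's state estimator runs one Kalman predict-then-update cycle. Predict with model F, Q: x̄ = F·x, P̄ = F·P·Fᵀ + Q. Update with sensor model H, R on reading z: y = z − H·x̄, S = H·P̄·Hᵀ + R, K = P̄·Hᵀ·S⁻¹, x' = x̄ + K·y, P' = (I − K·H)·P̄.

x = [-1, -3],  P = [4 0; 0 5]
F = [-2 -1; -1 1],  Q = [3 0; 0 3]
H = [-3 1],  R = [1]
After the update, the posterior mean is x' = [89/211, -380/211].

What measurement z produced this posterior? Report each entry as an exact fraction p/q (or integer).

z = [-3]

x̄ = F·x = [5, -2]
P̄ = F·P·Fᵀ + Q = [24 3; 3 12]
S = H·P̄·Hᵀ + R = [211]
K = P̄·Hᵀ·S⁻¹ = [-69/211; 3/211]
x' − x̄ = [-966/211, 42/211] = K·y
y = (KᵀK)⁻¹·Kᵀ·(x' − x̄) = [14]
z = y + H·x̄ = [14] + [-17] = [-3]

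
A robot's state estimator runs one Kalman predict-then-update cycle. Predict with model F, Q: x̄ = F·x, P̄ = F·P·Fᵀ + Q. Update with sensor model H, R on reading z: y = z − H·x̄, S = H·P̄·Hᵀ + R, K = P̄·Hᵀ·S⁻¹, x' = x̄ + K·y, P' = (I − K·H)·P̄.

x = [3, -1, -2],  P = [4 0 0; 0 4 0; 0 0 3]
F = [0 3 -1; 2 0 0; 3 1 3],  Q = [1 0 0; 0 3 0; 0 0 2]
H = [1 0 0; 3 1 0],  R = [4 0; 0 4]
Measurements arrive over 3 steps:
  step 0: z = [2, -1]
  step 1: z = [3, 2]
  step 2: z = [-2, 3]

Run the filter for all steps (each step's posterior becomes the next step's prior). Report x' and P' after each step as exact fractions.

step 0: x' = [-403/613, 1132/613, -7897/2452], P' = [920/613 -2280/613 -2811/613; -2280/613 7676/613 9525/613; -2811/613 9525/613 141585/2452]
step 1: x' = [742651/555185, -2151793/1665555, -135412/111037], P' = [2759972/2775925 -5383452/2775925 4294884/555185; -5383452/2775925 52468696/8327775 -14790364/555185; 4294884/555185 -14790364/555185 54843163/111037]
step 2: x' = [-2467260217/7421193483, 25454519524/7421193483, -265452265807/29684773932], P' = [2182159256/2473731161 -11839878008/7421193483 5721844633/2473731161; -11839878008/7421193483 39157641124/7421193483 -27168818695/2473731161; 5721844633/2473731161 -27168818695/2473731161 7886232185255/29684773932]

step 0: x̄ = F·x = [-1, 6, 2]
step 0: P̄ = F·P·Fᵀ + Q = [40 0 3; 0 19 24; 3 24 69]
step 0: y = z − H·x̄ = [3, -4]
step 0: S = H·P̄·Hᵀ + R = [44 120; 120 383]
step 0: K = P̄·Hᵀ·S⁻¹ = [230/613 120/613; -570/613 209/613; -2811/2452 273/613]
step 0: x' = x̄ + K·y = [-403/613, 1132/613, -7897/2452]
step 0: P' = (I − K·H)·P̄ = [920/613 -2280/613 -2811/613; -2280/613 7676/613 9525/613; -2811/613 9525/613 141585/2452]
step 1: x̄ = F·x = [21481/2452, -806/613, -23999/2452]
step 1: P̄ = F·P·Fᵀ + Q = [191773/2452 -8058/613 -76191/2452; -8058/613 5519/613 -15906/613; -76191/2452 -15906/613 1314481/2452]
step 1: y = z − H·x̄ = [-14125/2452, -56315/2452]
step 1: S = H·P̄·Hᵀ + R = [201581/2452 543087/2452; 543087/2452 1564449/2452]
step 1: K = P̄·Hᵀ·S⁻¹ = [689993/2775925 724116/2775925; -1345863/2775925 1004407/8327775; 1073721/555185 -476428/555185]
step 1: x' = x̄ + K·y = [742651/555185, -2151793/1665555, -135412/111037]
step 1: P' = (I − K·H)·P̄ = [2759972/2775925 -5383452/2775925 4294884/555185; -5383452/2775925 52468696/8327775 -14790364/555185; 4294884/555185 -14790364/555185 54843163/111037]
step 2: x̄ = F·x = [-1474733/555185, 1485302/555185, -42202/45015]
step 2: P̄ = F·P·Fᵀ + Q = [1974972008/2775925 -75249552/2775925 -128790741/75025; -75249552/2775925 19367663/2775925 3638904/75025; -128790741/75025 3638904/75025 997144927/225075]
step 2: y = z − H·x̄ = [364363/555185, 4604452/555185]
step 2: S = H·P̄·Hᵀ + R = [1986075708/2775925 5849666472/2775925; 5849666472/2775925 17353722123/2775925]
step 2: K = P̄·Hᵀ·S⁻¹ = [545539814/2473731161 1949888824/7421193483; -2959969502/7421193483 909501775/7421193483; 5721844633/9894924644 -2500821199/2473731161]
step 2: x' = x̄ + K·y = [-2467260217/7421193483, 25454519524/7421193483, -265452265807/29684773932]
step 2: P' = (I − K·H)·P̄ = [2182159256/2473731161 -11839878008/7421193483 5721844633/2473731161; -11839878008/7421193483 39157641124/7421193483 -27168818695/2473731161; 5721844633/2473731161 -27168818695/2473731161 7886232185255/29684773932]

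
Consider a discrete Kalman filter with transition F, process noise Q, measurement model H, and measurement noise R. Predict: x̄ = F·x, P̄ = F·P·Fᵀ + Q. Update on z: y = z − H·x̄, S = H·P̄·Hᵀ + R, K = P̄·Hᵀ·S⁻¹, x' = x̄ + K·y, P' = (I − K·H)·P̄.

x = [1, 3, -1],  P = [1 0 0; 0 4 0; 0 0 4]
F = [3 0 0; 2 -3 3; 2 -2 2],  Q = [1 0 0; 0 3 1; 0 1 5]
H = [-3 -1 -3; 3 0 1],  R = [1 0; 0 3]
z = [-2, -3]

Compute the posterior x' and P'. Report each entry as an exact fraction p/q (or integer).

x̄ = F·x = [3, -10, -6]
P̄ = F·P·Fᵀ + Q = [10 6 6; 6 79 53; 6 53 41]
y = z − H·x̄ = [-21, -6]
S = H·P̄·Hᵀ + R = [1001 -356; -356 170]
K = P̄·Hᵀ·S⁻¹ = [202/2413 934/2413; -9122/21717 -20065/43434; -1996/7239 -3335/14478]
x' = x̄ + K·y = [-2607/2413, 3843/2413, 2829/2413]
P' = (I − K·H)·P̄ = [1414/2413 -124/2413 -1440/2413; -124/2413 185437/43434 -17833/14478; -1440/2413 -17833/14478 5305/4826]

x' = [-2607/2413, 3843/2413, 2829/2413]
P' = [1414/2413 -124/2413 -1440/2413; -124/2413 185437/43434 -17833/14478; -1440/2413 -17833/14478 5305/4826]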